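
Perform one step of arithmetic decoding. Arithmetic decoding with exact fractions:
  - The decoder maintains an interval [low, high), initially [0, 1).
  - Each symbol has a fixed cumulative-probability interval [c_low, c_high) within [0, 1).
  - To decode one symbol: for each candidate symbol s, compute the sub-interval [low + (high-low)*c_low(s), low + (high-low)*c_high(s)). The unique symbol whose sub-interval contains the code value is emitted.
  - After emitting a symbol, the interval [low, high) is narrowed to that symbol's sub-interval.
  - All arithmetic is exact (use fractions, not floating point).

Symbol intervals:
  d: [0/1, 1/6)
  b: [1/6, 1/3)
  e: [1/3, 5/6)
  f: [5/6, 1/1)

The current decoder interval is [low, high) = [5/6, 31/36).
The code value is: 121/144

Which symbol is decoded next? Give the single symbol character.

Interval width = high − low = 31/36 − 5/6 = 1/36
Scaled code = (code − low) / width = (121/144 − 5/6) / 1/36 = 1/4
  d: [0/1, 1/6) 
  b: [1/6, 1/3) ← scaled code falls here ✓
  e: [1/3, 5/6) 
  f: [5/6, 1/1) 

Answer: b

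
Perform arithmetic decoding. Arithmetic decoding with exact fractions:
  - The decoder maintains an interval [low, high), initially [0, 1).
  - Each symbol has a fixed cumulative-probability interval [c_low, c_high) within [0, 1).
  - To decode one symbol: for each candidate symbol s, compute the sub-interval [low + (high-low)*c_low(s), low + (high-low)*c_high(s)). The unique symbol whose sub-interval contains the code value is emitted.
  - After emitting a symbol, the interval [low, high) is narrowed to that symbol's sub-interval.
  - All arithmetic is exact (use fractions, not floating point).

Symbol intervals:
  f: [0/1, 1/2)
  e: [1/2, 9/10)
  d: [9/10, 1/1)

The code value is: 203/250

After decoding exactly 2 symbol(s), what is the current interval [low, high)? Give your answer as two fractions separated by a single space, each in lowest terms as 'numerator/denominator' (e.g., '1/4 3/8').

Step 1: interval [0/1, 1/1), width = 1/1 - 0/1 = 1/1
  'f': [0/1 + 1/1*0/1, 0/1 + 1/1*1/2) = [0/1, 1/2)
  'e': [0/1 + 1/1*1/2, 0/1 + 1/1*9/10) = [1/2, 9/10) <- contains code 203/250
  'd': [0/1 + 1/1*9/10, 0/1 + 1/1*1/1) = [9/10, 1/1)
  emit 'e', narrow to [1/2, 9/10)
Step 2: interval [1/2, 9/10), width = 9/10 - 1/2 = 2/5
  'f': [1/2 + 2/5*0/1, 1/2 + 2/5*1/2) = [1/2, 7/10)
  'e': [1/2 + 2/5*1/2, 1/2 + 2/5*9/10) = [7/10, 43/50) <- contains code 203/250
  'd': [1/2 + 2/5*9/10, 1/2 + 2/5*1/1) = [43/50, 9/10)
  emit 'e', narrow to [7/10, 43/50)

Answer: 7/10 43/50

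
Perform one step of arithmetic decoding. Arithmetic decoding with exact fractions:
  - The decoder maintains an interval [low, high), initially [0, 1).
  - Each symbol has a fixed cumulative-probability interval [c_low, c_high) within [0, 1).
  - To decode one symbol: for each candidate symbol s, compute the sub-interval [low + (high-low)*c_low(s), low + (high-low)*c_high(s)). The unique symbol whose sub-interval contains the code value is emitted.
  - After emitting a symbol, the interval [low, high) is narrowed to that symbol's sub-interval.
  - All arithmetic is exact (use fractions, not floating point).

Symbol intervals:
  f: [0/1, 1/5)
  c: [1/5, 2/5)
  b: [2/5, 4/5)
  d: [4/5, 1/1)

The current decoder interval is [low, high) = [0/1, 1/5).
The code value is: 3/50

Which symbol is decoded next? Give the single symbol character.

Interval width = high − low = 1/5 − 0/1 = 1/5
Scaled code = (code − low) / width = (3/50 − 0/1) / 1/5 = 3/10
  f: [0/1, 1/5) 
  c: [1/5, 2/5) ← scaled code falls here ✓
  b: [2/5, 4/5) 
  d: [4/5, 1/1) 

Answer: c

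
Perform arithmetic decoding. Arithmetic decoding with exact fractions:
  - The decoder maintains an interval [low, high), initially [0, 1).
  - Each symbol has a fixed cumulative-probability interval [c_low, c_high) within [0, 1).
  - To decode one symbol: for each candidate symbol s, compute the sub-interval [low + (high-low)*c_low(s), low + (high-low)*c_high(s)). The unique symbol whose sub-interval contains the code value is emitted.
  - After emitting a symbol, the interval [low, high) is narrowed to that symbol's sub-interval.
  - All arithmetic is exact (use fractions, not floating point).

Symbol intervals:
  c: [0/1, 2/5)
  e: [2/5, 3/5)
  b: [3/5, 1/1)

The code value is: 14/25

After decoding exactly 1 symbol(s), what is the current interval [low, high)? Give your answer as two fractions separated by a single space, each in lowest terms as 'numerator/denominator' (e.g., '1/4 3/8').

Step 1: interval [0/1, 1/1), width = 1/1 - 0/1 = 1/1
  'c': [0/1 + 1/1*0/1, 0/1 + 1/1*2/5) = [0/1, 2/5)
  'e': [0/1 + 1/1*2/5, 0/1 + 1/1*3/5) = [2/5, 3/5) <- contains code 14/25
  'b': [0/1 + 1/1*3/5, 0/1 + 1/1*1/1) = [3/5, 1/1)
  emit 'e', narrow to [2/5, 3/5)

Answer: 2/5 3/5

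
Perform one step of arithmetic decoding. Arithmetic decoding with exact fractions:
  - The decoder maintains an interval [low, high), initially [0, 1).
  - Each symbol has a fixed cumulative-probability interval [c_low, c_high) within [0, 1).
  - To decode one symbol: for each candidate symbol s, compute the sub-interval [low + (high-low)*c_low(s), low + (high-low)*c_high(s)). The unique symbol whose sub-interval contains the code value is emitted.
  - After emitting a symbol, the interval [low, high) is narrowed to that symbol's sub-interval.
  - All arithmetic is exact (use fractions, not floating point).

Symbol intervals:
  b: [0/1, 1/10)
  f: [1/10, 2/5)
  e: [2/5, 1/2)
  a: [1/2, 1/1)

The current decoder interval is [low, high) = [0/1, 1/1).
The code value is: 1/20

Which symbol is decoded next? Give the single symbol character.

Answer: b

Derivation:
Interval width = high − low = 1/1 − 0/1 = 1/1
Scaled code = (code − low) / width = (1/20 − 0/1) / 1/1 = 1/20
  b: [0/1, 1/10) ← scaled code falls here ✓
  f: [1/10, 2/5) 
  e: [2/5, 1/2) 
  a: [1/2, 1/1) 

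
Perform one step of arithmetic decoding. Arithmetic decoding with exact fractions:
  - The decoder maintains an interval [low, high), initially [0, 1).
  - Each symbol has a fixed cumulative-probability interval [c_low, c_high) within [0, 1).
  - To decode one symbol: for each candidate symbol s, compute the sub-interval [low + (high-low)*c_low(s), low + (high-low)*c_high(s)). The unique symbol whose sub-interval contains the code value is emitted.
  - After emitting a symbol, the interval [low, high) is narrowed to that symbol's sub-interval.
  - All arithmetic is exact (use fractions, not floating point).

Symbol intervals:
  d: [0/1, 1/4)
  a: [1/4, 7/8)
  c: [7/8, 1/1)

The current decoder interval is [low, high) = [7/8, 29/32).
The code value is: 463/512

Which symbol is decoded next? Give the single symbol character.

Answer: c

Derivation:
Interval width = high − low = 29/32 − 7/8 = 1/32
Scaled code = (code − low) / width = (463/512 − 7/8) / 1/32 = 15/16
  d: [0/1, 1/4) 
  a: [1/4, 7/8) 
  c: [7/8, 1/1) ← scaled code falls here ✓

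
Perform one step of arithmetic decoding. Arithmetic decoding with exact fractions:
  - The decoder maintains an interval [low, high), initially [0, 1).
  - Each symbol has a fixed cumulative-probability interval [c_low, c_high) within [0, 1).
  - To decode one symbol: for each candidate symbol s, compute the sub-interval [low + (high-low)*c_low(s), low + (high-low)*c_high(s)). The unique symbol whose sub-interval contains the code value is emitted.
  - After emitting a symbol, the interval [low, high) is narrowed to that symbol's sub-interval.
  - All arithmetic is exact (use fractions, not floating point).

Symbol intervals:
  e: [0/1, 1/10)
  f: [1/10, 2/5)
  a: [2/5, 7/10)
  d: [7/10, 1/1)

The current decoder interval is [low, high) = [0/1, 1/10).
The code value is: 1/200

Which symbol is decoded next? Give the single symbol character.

Interval width = high − low = 1/10 − 0/1 = 1/10
Scaled code = (code − low) / width = (1/200 − 0/1) / 1/10 = 1/20
  e: [0/1, 1/10) ← scaled code falls here ✓
  f: [1/10, 2/5) 
  a: [2/5, 7/10) 
  d: [7/10, 1/1) 

Answer: e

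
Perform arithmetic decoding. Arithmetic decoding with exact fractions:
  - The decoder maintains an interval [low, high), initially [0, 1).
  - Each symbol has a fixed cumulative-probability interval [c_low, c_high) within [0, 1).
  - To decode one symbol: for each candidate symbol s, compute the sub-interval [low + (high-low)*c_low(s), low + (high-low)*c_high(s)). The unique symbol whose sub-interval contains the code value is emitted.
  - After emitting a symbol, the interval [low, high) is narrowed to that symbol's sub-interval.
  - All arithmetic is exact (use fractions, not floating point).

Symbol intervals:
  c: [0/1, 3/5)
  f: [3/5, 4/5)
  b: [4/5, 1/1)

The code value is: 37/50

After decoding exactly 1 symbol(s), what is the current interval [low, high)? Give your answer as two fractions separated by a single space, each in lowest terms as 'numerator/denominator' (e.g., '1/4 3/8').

Answer: 3/5 4/5

Derivation:
Step 1: interval [0/1, 1/1), width = 1/1 - 0/1 = 1/1
  'c': [0/1 + 1/1*0/1, 0/1 + 1/1*3/5) = [0/1, 3/5)
  'f': [0/1 + 1/1*3/5, 0/1 + 1/1*4/5) = [3/5, 4/5) <- contains code 37/50
  'b': [0/1 + 1/1*4/5, 0/1 + 1/1*1/1) = [4/5, 1/1)
  emit 'f', narrow to [3/5, 4/5)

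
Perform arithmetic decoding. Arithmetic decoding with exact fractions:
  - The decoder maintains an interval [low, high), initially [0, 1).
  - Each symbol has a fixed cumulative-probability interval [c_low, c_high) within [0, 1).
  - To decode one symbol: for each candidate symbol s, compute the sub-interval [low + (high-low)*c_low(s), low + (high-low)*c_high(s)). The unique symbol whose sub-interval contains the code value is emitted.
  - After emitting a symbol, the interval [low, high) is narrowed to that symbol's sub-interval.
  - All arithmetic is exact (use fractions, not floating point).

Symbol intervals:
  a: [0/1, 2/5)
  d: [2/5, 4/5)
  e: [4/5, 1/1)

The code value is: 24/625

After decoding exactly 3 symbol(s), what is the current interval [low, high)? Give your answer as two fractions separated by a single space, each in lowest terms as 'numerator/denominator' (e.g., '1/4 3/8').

Answer: 0/1 8/125

Derivation:
Step 1: interval [0/1, 1/1), width = 1/1 - 0/1 = 1/1
  'a': [0/1 + 1/1*0/1, 0/1 + 1/1*2/5) = [0/1, 2/5) <- contains code 24/625
  'd': [0/1 + 1/1*2/5, 0/1 + 1/1*4/5) = [2/5, 4/5)
  'e': [0/1 + 1/1*4/5, 0/1 + 1/1*1/1) = [4/5, 1/1)
  emit 'a', narrow to [0/1, 2/5)
Step 2: interval [0/1, 2/5), width = 2/5 - 0/1 = 2/5
  'a': [0/1 + 2/5*0/1, 0/1 + 2/5*2/5) = [0/1, 4/25) <- contains code 24/625
  'd': [0/1 + 2/5*2/5, 0/1 + 2/5*4/5) = [4/25, 8/25)
  'e': [0/1 + 2/5*4/5, 0/1 + 2/5*1/1) = [8/25, 2/5)
  emit 'a', narrow to [0/1, 4/25)
Step 3: interval [0/1, 4/25), width = 4/25 - 0/1 = 4/25
  'a': [0/1 + 4/25*0/1, 0/1 + 4/25*2/5) = [0/1, 8/125) <- contains code 24/625
  'd': [0/1 + 4/25*2/5, 0/1 + 4/25*4/5) = [8/125, 16/125)
  'e': [0/1 + 4/25*4/5, 0/1 + 4/25*1/1) = [16/125, 4/25)
  emit 'a', narrow to [0/1, 8/125)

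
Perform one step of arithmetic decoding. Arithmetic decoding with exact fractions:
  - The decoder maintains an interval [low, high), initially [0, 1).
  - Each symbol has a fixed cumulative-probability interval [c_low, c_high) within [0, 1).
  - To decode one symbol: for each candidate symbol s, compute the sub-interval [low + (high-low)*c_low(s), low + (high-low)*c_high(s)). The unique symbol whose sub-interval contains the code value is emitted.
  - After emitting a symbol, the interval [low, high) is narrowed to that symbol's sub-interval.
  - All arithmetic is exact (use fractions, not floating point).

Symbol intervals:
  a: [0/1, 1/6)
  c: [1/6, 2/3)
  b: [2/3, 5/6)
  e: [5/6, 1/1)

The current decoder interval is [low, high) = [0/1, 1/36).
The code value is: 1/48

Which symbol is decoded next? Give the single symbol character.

Answer: b

Derivation:
Interval width = high − low = 1/36 − 0/1 = 1/36
Scaled code = (code − low) / width = (1/48 − 0/1) / 1/36 = 3/4
  a: [0/1, 1/6) 
  c: [1/6, 2/3) 
  b: [2/3, 5/6) ← scaled code falls here ✓
  e: [5/6, 1/1) 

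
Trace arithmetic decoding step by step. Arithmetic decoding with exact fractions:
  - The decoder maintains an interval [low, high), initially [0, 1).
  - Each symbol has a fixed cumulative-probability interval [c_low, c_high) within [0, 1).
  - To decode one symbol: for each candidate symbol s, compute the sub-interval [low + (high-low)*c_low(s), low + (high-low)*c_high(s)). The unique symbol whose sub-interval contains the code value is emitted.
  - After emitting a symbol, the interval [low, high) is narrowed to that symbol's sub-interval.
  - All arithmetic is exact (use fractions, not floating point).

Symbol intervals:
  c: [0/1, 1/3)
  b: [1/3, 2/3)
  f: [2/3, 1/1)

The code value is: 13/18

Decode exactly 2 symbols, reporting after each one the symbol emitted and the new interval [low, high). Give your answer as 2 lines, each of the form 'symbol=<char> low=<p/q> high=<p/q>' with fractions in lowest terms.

Answer: symbol=f low=2/3 high=1/1
symbol=c low=2/3 high=7/9

Derivation:
Step 1: interval [0/1, 1/1), width = 1/1 - 0/1 = 1/1
  'c': [0/1 + 1/1*0/1, 0/1 + 1/1*1/3) = [0/1, 1/3)
  'b': [0/1 + 1/1*1/3, 0/1 + 1/1*2/3) = [1/3, 2/3)
  'f': [0/1 + 1/1*2/3, 0/1 + 1/1*1/1) = [2/3, 1/1) <- contains code 13/18
  emit 'f', narrow to [2/3, 1/1)
Step 2: interval [2/3, 1/1), width = 1/1 - 2/3 = 1/3
  'c': [2/3 + 1/3*0/1, 2/3 + 1/3*1/3) = [2/3, 7/9) <- contains code 13/18
  'b': [2/3 + 1/3*1/3, 2/3 + 1/3*2/3) = [7/9, 8/9)
  'f': [2/3 + 1/3*2/3, 2/3 + 1/3*1/1) = [8/9, 1/1)
  emit 'c', narrow to [2/3, 7/9)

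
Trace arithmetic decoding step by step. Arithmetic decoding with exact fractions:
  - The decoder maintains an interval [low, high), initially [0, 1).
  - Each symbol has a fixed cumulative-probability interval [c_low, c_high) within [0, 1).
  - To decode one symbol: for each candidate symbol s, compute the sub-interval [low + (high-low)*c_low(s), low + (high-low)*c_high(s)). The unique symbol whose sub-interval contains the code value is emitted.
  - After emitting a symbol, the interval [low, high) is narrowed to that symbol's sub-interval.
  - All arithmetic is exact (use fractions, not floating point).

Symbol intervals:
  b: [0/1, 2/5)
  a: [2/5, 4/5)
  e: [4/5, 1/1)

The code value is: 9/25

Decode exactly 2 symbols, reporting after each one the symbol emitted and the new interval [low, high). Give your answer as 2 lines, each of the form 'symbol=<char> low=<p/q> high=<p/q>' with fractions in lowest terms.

Answer: symbol=b low=0/1 high=2/5
symbol=e low=8/25 high=2/5

Derivation:
Step 1: interval [0/1, 1/1), width = 1/1 - 0/1 = 1/1
  'b': [0/1 + 1/1*0/1, 0/1 + 1/1*2/5) = [0/1, 2/5) <- contains code 9/25
  'a': [0/1 + 1/1*2/5, 0/1 + 1/1*4/5) = [2/5, 4/5)
  'e': [0/1 + 1/1*4/5, 0/1 + 1/1*1/1) = [4/5, 1/1)
  emit 'b', narrow to [0/1, 2/5)
Step 2: interval [0/1, 2/5), width = 2/5 - 0/1 = 2/5
  'b': [0/1 + 2/5*0/1, 0/1 + 2/5*2/5) = [0/1, 4/25)
  'a': [0/1 + 2/5*2/5, 0/1 + 2/5*4/5) = [4/25, 8/25)
  'e': [0/1 + 2/5*4/5, 0/1 + 2/5*1/1) = [8/25, 2/5) <- contains code 9/25
  emit 'e', narrow to [8/25, 2/5)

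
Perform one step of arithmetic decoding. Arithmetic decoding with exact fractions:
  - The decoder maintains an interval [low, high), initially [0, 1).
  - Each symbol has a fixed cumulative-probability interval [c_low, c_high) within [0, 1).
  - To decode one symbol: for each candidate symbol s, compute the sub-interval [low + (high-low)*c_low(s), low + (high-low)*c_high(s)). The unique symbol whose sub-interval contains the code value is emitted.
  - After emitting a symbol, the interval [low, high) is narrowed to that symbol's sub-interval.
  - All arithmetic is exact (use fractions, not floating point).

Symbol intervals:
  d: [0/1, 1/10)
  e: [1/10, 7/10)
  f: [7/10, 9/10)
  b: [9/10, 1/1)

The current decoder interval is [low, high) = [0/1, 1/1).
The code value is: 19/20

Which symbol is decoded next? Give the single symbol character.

Answer: b

Derivation:
Interval width = high − low = 1/1 − 0/1 = 1/1
Scaled code = (code − low) / width = (19/20 − 0/1) / 1/1 = 19/20
  d: [0/1, 1/10) 
  e: [1/10, 7/10) 
  f: [7/10, 9/10) 
  b: [9/10, 1/1) ← scaled code falls here ✓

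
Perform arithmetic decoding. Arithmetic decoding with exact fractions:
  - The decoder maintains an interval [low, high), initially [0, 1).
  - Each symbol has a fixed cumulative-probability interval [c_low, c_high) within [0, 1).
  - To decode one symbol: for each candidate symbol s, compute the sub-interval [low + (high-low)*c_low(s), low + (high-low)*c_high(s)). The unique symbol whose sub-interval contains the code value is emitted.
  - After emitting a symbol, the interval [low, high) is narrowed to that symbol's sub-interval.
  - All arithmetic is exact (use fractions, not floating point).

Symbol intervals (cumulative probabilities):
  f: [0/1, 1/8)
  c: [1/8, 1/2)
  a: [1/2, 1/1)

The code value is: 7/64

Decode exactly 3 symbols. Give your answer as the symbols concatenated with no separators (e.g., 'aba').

Answer: faa

Derivation:
Step 1: interval [0/1, 1/1), width = 1/1 - 0/1 = 1/1
  'f': [0/1 + 1/1*0/1, 0/1 + 1/1*1/8) = [0/1, 1/8) <- contains code 7/64
  'c': [0/1 + 1/1*1/8, 0/1 + 1/1*1/2) = [1/8, 1/2)
  'a': [0/1 + 1/1*1/2, 0/1 + 1/1*1/1) = [1/2, 1/1)
  emit 'f', narrow to [0/1, 1/8)
Step 2: interval [0/1, 1/8), width = 1/8 - 0/1 = 1/8
  'f': [0/1 + 1/8*0/1, 0/1 + 1/8*1/8) = [0/1, 1/64)
  'c': [0/1 + 1/8*1/8, 0/1 + 1/8*1/2) = [1/64, 1/16)
  'a': [0/1 + 1/8*1/2, 0/1 + 1/8*1/1) = [1/16, 1/8) <- contains code 7/64
  emit 'a', narrow to [1/16, 1/8)
Step 3: interval [1/16, 1/8), width = 1/8 - 1/16 = 1/16
  'f': [1/16 + 1/16*0/1, 1/16 + 1/16*1/8) = [1/16, 9/128)
  'c': [1/16 + 1/16*1/8, 1/16 + 1/16*1/2) = [9/128, 3/32)
  'a': [1/16 + 1/16*1/2, 1/16 + 1/16*1/1) = [3/32, 1/8) <- contains code 7/64
  emit 'a', narrow to [3/32, 1/8)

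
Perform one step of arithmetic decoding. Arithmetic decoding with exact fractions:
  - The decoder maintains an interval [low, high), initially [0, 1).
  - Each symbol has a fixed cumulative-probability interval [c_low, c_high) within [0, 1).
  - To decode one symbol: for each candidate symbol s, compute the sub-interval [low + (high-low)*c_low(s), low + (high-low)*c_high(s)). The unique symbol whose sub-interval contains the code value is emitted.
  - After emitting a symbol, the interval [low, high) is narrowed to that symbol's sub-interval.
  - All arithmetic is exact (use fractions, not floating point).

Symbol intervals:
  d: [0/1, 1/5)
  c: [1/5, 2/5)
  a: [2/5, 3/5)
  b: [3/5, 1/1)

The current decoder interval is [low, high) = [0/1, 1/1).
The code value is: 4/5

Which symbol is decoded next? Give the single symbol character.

Answer: b

Derivation:
Interval width = high − low = 1/1 − 0/1 = 1/1
Scaled code = (code − low) / width = (4/5 − 0/1) / 1/1 = 4/5
  d: [0/1, 1/5) 
  c: [1/5, 2/5) 
  a: [2/5, 3/5) 
  b: [3/5, 1/1) ← scaled code falls here ✓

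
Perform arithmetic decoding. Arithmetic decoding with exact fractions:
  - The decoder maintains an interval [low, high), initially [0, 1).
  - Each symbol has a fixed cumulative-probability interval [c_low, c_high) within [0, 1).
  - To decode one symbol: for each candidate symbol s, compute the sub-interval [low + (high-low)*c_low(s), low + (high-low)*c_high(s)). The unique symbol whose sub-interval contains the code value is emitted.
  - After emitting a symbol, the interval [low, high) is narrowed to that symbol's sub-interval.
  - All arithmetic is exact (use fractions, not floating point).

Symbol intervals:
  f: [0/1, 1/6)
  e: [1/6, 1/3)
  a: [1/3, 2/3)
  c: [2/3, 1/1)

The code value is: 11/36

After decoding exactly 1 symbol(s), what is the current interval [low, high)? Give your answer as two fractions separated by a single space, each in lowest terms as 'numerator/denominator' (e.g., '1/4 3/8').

Step 1: interval [0/1, 1/1), width = 1/1 - 0/1 = 1/1
  'f': [0/1 + 1/1*0/1, 0/1 + 1/1*1/6) = [0/1, 1/6)
  'e': [0/1 + 1/1*1/6, 0/1 + 1/1*1/3) = [1/6, 1/3) <- contains code 11/36
  'a': [0/1 + 1/1*1/3, 0/1 + 1/1*2/3) = [1/3, 2/3)
  'c': [0/1 + 1/1*2/3, 0/1 + 1/1*1/1) = [2/3, 1/1)
  emit 'e', narrow to [1/6, 1/3)

Answer: 1/6 1/3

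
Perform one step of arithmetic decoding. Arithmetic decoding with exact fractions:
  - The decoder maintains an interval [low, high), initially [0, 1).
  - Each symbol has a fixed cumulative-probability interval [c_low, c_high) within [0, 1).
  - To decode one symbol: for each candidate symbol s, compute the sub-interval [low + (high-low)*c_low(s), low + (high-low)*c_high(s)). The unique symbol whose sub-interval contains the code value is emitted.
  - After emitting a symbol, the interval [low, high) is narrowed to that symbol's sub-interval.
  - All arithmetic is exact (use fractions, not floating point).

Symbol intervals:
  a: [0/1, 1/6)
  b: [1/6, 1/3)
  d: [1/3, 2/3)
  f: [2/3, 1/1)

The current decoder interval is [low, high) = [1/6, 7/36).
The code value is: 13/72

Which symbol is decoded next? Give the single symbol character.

Answer: d

Derivation:
Interval width = high − low = 7/36 − 1/6 = 1/36
Scaled code = (code − low) / width = (13/72 − 1/6) / 1/36 = 1/2
  a: [0/1, 1/6) 
  b: [1/6, 1/3) 
  d: [1/3, 2/3) ← scaled code falls here ✓
  f: [2/3, 1/1) 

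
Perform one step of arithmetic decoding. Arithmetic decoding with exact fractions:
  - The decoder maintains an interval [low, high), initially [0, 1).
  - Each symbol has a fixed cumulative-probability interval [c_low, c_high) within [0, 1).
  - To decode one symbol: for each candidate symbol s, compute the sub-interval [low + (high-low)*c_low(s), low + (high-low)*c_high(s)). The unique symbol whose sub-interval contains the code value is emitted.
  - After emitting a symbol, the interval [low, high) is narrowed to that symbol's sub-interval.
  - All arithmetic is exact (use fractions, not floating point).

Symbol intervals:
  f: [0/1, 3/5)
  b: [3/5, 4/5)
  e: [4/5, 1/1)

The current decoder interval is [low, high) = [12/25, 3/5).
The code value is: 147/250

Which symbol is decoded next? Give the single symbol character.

Answer: e

Derivation:
Interval width = high − low = 3/5 − 12/25 = 3/25
Scaled code = (code − low) / width = (147/250 − 12/25) / 3/25 = 9/10
  f: [0/1, 3/5) 
  b: [3/5, 4/5) 
  e: [4/5, 1/1) ← scaled code falls here ✓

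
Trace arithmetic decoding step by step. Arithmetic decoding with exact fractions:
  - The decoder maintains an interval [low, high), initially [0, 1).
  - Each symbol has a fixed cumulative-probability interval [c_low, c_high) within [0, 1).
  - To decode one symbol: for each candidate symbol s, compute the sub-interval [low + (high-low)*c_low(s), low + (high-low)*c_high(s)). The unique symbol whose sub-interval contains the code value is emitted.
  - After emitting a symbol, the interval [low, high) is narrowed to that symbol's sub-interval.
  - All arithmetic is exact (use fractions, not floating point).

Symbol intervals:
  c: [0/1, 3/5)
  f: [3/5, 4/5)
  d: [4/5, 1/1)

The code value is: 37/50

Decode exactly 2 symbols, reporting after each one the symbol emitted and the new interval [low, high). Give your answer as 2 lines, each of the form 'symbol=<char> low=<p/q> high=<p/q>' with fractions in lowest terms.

Step 1: interval [0/1, 1/1), width = 1/1 - 0/1 = 1/1
  'c': [0/1 + 1/1*0/1, 0/1 + 1/1*3/5) = [0/1, 3/5)
  'f': [0/1 + 1/1*3/5, 0/1 + 1/1*4/5) = [3/5, 4/5) <- contains code 37/50
  'd': [0/1 + 1/1*4/5, 0/1 + 1/1*1/1) = [4/5, 1/1)
  emit 'f', narrow to [3/5, 4/5)
Step 2: interval [3/5, 4/5), width = 4/5 - 3/5 = 1/5
  'c': [3/5 + 1/5*0/1, 3/5 + 1/5*3/5) = [3/5, 18/25)
  'f': [3/5 + 1/5*3/5, 3/5 + 1/5*4/5) = [18/25, 19/25) <- contains code 37/50
  'd': [3/5 + 1/5*4/5, 3/5 + 1/5*1/1) = [19/25, 4/5)
  emit 'f', narrow to [18/25, 19/25)

Answer: symbol=f low=3/5 high=4/5
symbol=f low=18/25 high=19/25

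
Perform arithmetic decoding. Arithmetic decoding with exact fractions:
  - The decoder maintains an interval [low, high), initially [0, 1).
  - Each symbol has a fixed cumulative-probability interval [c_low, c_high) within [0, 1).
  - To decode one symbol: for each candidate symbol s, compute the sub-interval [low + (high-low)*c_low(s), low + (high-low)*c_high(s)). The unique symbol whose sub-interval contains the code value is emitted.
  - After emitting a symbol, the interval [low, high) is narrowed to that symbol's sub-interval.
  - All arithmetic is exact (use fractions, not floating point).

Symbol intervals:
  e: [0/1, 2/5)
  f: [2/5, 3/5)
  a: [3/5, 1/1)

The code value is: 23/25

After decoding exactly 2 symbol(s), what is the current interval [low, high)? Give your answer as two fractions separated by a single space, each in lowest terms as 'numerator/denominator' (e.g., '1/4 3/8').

Step 1: interval [0/1, 1/1), width = 1/1 - 0/1 = 1/1
  'e': [0/1 + 1/1*0/1, 0/1 + 1/1*2/5) = [0/1, 2/5)
  'f': [0/1 + 1/1*2/5, 0/1 + 1/1*3/5) = [2/5, 3/5)
  'a': [0/1 + 1/1*3/5, 0/1 + 1/1*1/1) = [3/5, 1/1) <- contains code 23/25
  emit 'a', narrow to [3/5, 1/1)
Step 2: interval [3/5, 1/1), width = 1/1 - 3/5 = 2/5
  'e': [3/5 + 2/5*0/1, 3/5 + 2/5*2/5) = [3/5, 19/25)
  'f': [3/5 + 2/5*2/5, 3/5 + 2/5*3/5) = [19/25, 21/25)
  'a': [3/5 + 2/5*3/5, 3/5 + 2/5*1/1) = [21/25, 1/1) <- contains code 23/25
  emit 'a', narrow to [21/25, 1/1)

Answer: 21/25 1/1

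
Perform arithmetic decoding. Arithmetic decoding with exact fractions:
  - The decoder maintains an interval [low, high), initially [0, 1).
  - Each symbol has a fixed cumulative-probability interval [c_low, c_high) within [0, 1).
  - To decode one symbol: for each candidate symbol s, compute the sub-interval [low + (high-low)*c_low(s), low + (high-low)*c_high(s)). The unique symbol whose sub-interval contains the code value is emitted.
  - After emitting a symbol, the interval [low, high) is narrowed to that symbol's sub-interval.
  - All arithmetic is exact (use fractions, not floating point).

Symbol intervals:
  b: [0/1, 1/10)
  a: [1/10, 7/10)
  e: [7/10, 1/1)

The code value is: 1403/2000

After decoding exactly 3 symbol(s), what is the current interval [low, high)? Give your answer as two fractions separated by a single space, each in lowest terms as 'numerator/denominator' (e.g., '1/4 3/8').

Answer: 7/10 703/1000

Derivation:
Step 1: interval [0/1, 1/1), width = 1/1 - 0/1 = 1/1
  'b': [0/1 + 1/1*0/1, 0/1 + 1/1*1/10) = [0/1, 1/10)
  'a': [0/1 + 1/1*1/10, 0/1 + 1/1*7/10) = [1/10, 7/10)
  'e': [0/1 + 1/1*7/10, 0/1 + 1/1*1/1) = [7/10, 1/1) <- contains code 1403/2000
  emit 'e', narrow to [7/10, 1/1)
Step 2: interval [7/10, 1/1), width = 1/1 - 7/10 = 3/10
  'b': [7/10 + 3/10*0/1, 7/10 + 3/10*1/10) = [7/10, 73/100) <- contains code 1403/2000
  'a': [7/10 + 3/10*1/10, 7/10 + 3/10*7/10) = [73/100, 91/100)
  'e': [7/10 + 3/10*7/10, 7/10 + 3/10*1/1) = [91/100, 1/1)
  emit 'b', narrow to [7/10, 73/100)
Step 3: interval [7/10, 73/100), width = 73/100 - 7/10 = 3/100
  'b': [7/10 + 3/100*0/1, 7/10 + 3/100*1/10) = [7/10, 703/1000) <- contains code 1403/2000
  'a': [7/10 + 3/100*1/10, 7/10 + 3/100*7/10) = [703/1000, 721/1000)
  'e': [7/10 + 3/100*7/10, 7/10 + 3/100*1/1) = [721/1000, 73/100)
  emit 'b', narrow to [7/10, 703/1000)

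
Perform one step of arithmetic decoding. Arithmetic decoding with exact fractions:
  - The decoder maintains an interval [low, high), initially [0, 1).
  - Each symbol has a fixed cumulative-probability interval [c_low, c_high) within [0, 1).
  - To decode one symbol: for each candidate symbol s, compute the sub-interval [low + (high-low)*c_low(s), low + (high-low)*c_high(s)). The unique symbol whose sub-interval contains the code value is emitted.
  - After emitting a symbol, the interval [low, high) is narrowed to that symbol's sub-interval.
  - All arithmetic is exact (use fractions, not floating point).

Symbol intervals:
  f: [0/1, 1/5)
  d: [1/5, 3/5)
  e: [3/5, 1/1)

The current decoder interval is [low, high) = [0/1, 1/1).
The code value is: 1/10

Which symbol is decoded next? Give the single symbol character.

Answer: f

Derivation:
Interval width = high − low = 1/1 − 0/1 = 1/1
Scaled code = (code − low) / width = (1/10 − 0/1) / 1/1 = 1/10
  f: [0/1, 1/5) ← scaled code falls here ✓
  d: [1/5, 3/5) 
  e: [3/5, 1/1) 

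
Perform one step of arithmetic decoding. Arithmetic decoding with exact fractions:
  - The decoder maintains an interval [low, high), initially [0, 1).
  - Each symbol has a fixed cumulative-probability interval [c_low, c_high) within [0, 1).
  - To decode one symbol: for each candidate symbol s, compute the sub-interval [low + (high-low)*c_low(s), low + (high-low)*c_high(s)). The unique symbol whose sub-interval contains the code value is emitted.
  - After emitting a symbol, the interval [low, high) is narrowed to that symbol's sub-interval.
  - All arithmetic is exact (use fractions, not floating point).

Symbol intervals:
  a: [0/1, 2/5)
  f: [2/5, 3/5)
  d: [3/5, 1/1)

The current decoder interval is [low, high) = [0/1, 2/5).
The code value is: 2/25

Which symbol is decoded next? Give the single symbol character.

Interval width = high − low = 2/5 − 0/1 = 2/5
Scaled code = (code − low) / width = (2/25 − 0/1) / 2/5 = 1/5
  a: [0/1, 2/5) ← scaled code falls here ✓
  f: [2/5, 3/5) 
  d: [3/5, 1/1) 

Answer: a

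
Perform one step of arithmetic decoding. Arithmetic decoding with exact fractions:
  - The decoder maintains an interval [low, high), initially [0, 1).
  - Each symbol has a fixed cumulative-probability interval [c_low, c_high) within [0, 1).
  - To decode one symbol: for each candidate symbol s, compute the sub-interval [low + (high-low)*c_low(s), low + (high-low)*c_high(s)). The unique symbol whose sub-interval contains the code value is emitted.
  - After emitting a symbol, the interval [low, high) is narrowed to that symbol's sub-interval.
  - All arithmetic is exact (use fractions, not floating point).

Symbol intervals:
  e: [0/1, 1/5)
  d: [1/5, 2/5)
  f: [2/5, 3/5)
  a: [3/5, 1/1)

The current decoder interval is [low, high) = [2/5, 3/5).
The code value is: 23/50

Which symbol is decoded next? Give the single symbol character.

Answer: d

Derivation:
Interval width = high − low = 3/5 − 2/5 = 1/5
Scaled code = (code − low) / width = (23/50 − 2/5) / 1/5 = 3/10
  e: [0/1, 1/5) 
  d: [1/5, 2/5) ← scaled code falls here ✓
  f: [2/5, 3/5) 
  a: [3/5, 1/1) 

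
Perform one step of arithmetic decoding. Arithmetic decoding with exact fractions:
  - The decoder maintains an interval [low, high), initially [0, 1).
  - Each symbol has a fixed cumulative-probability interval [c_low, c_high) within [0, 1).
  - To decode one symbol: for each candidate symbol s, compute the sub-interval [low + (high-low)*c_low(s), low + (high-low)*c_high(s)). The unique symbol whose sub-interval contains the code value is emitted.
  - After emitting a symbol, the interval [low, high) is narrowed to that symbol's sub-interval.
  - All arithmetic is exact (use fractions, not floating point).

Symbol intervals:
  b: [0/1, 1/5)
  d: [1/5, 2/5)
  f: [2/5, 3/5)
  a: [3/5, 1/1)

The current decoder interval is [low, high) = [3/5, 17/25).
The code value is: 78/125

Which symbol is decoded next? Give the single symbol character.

Interval width = high − low = 17/25 − 3/5 = 2/25
Scaled code = (code − low) / width = (78/125 − 3/5) / 2/25 = 3/10
  b: [0/1, 1/5) 
  d: [1/5, 2/5) ← scaled code falls here ✓
  f: [2/5, 3/5) 
  a: [3/5, 1/1) 

Answer: d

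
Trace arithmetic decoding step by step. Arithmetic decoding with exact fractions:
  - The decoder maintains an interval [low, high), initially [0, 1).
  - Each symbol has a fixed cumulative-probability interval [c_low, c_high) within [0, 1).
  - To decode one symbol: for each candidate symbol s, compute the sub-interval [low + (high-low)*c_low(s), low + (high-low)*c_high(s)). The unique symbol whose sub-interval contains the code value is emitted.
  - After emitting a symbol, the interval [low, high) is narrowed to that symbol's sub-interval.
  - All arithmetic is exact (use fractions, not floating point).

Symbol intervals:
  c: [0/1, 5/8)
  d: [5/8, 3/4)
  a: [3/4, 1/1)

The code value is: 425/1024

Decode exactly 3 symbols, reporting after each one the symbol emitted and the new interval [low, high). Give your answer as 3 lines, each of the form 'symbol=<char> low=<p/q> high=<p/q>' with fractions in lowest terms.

Step 1: interval [0/1, 1/1), width = 1/1 - 0/1 = 1/1
  'c': [0/1 + 1/1*0/1, 0/1 + 1/1*5/8) = [0/1, 5/8) <- contains code 425/1024
  'd': [0/1 + 1/1*5/8, 0/1 + 1/1*3/4) = [5/8, 3/4)
  'a': [0/1 + 1/1*3/4, 0/1 + 1/1*1/1) = [3/4, 1/1)
  emit 'c', narrow to [0/1, 5/8)
Step 2: interval [0/1, 5/8), width = 5/8 - 0/1 = 5/8
  'c': [0/1 + 5/8*0/1, 0/1 + 5/8*5/8) = [0/1, 25/64)
  'd': [0/1 + 5/8*5/8, 0/1 + 5/8*3/4) = [25/64, 15/32) <- contains code 425/1024
  'a': [0/1 + 5/8*3/4, 0/1 + 5/8*1/1) = [15/32, 5/8)
  emit 'd', narrow to [25/64, 15/32)
Step 3: interval [25/64, 15/32), width = 15/32 - 25/64 = 5/64
  'c': [25/64 + 5/64*0/1, 25/64 + 5/64*5/8) = [25/64, 225/512) <- contains code 425/1024
  'd': [25/64 + 5/64*5/8, 25/64 + 5/64*3/4) = [225/512, 115/256)
  'a': [25/64 + 5/64*3/4, 25/64 + 5/64*1/1) = [115/256, 15/32)
  emit 'c', narrow to [25/64, 225/512)

Answer: symbol=c low=0/1 high=5/8
symbol=d low=25/64 high=15/32
symbol=c low=25/64 high=225/512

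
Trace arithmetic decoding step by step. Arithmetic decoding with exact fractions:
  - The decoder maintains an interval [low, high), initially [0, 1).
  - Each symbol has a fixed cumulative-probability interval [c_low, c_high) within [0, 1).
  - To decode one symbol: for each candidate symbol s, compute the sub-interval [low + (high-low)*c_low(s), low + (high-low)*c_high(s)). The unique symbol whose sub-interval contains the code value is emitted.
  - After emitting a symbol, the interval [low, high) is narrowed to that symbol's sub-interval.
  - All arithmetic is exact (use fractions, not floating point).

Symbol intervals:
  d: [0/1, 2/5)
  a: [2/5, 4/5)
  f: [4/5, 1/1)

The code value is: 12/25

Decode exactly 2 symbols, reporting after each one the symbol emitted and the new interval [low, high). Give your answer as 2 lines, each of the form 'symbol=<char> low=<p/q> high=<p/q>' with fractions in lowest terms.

Answer: symbol=a low=2/5 high=4/5
symbol=d low=2/5 high=14/25

Derivation:
Step 1: interval [0/1, 1/1), width = 1/1 - 0/1 = 1/1
  'd': [0/1 + 1/1*0/1, 0/1 + 1/1*2/5) = [0/1, 2/5)
  'a': [0/1 + 1/1*2/5, 0/1 + 1/1*4/5) = [2/5, 4/5) <- contains code 12/25
  'f': [0/1 + 1/1*4/5, 0/1 + 1/1*1/1) = [4/5, 1/1)
  emit 'a', narrow to [2/5, 4/5)
Step 2: interval [2/5, 4/5), width = 4/5 - 2/5 = 2/5
  'd': [2/5 + 2/5*0/1, 2/5 + 2/5*2/5) = [2/5, 14/25) <- contains code 12/25
  'a': [2/5 + 2/5*2/5, 2/5 + 2/5*4/5) = [14/25, 18/25)
  'f': [2/5 + 2/5*4/5, 2/5 + 2/5*1/1) = [18/25, 4/5)
  emit 'd', narrow to [2/5, 14/25)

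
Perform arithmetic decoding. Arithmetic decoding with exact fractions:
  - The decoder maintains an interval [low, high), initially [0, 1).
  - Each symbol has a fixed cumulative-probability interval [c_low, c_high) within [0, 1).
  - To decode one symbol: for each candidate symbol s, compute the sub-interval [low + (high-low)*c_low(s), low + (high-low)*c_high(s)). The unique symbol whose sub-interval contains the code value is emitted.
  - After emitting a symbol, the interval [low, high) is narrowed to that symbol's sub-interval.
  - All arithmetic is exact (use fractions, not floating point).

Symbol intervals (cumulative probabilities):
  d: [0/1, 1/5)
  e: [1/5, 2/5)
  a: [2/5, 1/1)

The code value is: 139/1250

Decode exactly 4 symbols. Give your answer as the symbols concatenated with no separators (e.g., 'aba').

Step 1: interval [0/1, 1/1), width = 1/1 - 0/1 = 1/1
  'd': [0/1 + 1/1*0/1, 0/1 + 1/1*1/5) = [0/1, 1/5) <- contains code 139/1250
  'e': [0/1 + 1/1*1/5, 0/1 + 1/1*2/5) = [1/5, 2/5)
  'a': [0/1 + 1/1*2/5, 0/1 + 1/1*1/1) = [2/5, 1/1)
  emit 'd', narrow to [0/1, 1/5)
Step 2: interval [0/1, 1/5), width = 1/5 - 0/1 = 1/5
  'd': [0/1 + 1/5*0/1, 0/1 + 1/5*1/5) = [0/1, 1/25)
  'e': [0/1 + 1/5*1/5, 0/1 + 1/5*2/5) = [1/25, 2/25)
  'a': [0/1 + 1/5*2/5, 0/1 + 1/5*1/1) = [2/25, 1/5) <- contains code 139/1250
  emit 'a', narrow to [2/25, 1/5)
Step 3: interval [2/25, 1/5), width = 1/5 - 2/25 = 3/25
  'd': [2/25 + 3/25*0/1, 2/25 + 3/25*1/5) = [2/25, 13/125)
  'e': [2/25 + 3/25*1/5, 2/25 + 3/25*2/5) = [13/125, 16/125) <- contains code 139/1250
  'a': [2/25 + 3/25*2/5, 2/25 + 3/25*1/1) = [16/125, 1/5)
  emit 'e', narrow to [13/125, 16/125)
Step 4: interval [13/125, 16/125), width = 16/125 - 13/125 = 3/125
  'd': [13/125 + 3/125*0/1, 13/125 + 3/125*1/5) = [13/125, 68/625)
  'e': [13/125 + 3/125*1/5, 13/125 + 3/125*2/5) = [68/625, 71/625) <- contains code 139/1250
  'a': [13/125 + 3/125*2/5, 13/125 + 3/125*1/1) = [71/625, 16/125)
  emit 'e', narrow to [68/625, 71/625)

Answer: daee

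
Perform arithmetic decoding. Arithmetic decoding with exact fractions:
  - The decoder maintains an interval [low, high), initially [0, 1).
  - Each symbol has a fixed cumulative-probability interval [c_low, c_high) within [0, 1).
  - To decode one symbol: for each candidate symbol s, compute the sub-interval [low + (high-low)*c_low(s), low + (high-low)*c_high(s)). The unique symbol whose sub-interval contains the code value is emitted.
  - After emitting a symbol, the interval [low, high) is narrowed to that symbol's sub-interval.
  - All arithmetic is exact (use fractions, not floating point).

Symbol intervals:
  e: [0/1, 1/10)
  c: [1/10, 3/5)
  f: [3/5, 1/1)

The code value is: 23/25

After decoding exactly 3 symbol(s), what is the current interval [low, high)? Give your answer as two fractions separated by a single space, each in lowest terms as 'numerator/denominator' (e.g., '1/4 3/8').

Step 1: interval [0/1, 1/1), width = 1/1 - 0/1 = 1/1
  'e': [0/1 + 1/1*0/1, 0/1 + 1/1*1/10) = [0/1, 1/10)
  'c': [0/1 + 1/1*1/10, 0/1 + 1/1*3/5) = [1/10, 3/5)
  'f': [0/1 + 1/1*3/5, 0/1 + 1/1*1/1) = [3/5, 1/1) <- contains code 23/25
  emit 'f', narrow to [3/5, 1/1)
Step 2: interval [3/5, 1/1), width = 1/1 - 3/5 = 2/5
  'e': [3/5 + 2/5*0/1, 3/5 + 2/5*1/10) = [3/5, 16/25)
  'c': [3/5 + 2/5*1/10, 3/5 + 2/5*3/5) = [16/25, 21/25)
  'f': [3/5 + 2/5*3/5, 3/5 + 2/5*1/1) = [21/25, 1/1) <- contains code 23/25
  emit 'f', narrow to [21/25, 1/1)
Step 3: interval [21/25, 1/1), width = 1/1 - 21/25 = 4/25
  'e': [21/25 + 4/25*0/1, 21/25 + 4/25*1/10) = [21/25, 107/125)
  'c': [21/25 + 4/25*1/10, 21/25 + 4/25*3/5) = [107/125, 117/125) <- contains code 23/25
  'f': [21/25 + 4/25*3/5, 21/25 + 4/25*1/1) = [117/125, 1/1)
  emit 'c', narrow to [107/125, 117/125)

Answer: 107/125 117/125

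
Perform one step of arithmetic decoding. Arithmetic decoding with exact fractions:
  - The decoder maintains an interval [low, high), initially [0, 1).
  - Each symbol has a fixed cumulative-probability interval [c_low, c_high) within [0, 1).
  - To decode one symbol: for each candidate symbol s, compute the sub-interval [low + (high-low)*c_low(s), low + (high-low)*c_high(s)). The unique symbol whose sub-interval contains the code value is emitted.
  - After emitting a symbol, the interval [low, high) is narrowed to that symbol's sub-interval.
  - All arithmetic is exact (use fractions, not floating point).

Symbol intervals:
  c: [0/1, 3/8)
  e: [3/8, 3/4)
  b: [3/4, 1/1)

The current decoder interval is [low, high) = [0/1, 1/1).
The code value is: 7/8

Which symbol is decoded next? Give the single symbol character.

Interval width = high − low = 1/1 − 0/1 = 1/1
Scaled code = (code − low) / width = (7/8 − 0/1) / 1/1 = 7/8
  c: [0/1, 3/8) 
  e: [3/8, 3/4) 
  b: [3/4, 1/1) ← scaled code falls here ✓

Answer: b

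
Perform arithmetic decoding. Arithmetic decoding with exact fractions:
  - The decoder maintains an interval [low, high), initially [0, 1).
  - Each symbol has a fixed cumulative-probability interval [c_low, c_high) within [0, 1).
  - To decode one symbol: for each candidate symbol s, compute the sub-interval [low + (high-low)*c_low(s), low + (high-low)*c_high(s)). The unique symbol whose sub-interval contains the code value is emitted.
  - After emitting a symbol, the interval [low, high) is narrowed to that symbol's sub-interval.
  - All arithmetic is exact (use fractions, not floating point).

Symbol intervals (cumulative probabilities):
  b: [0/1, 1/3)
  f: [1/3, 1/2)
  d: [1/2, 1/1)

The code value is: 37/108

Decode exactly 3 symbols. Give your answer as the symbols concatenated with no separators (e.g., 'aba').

Step 1: interval [0/1, 1/1), width = 1/1 - 0/1 = 1/1
  'b': [0/1 + 1/1*0/1, 0/1 + 1/1*1/3) = [0/1, 1/3)
  'f': [0/1 + 1/1*1/3, 0/1 + 1/1*1/2) = [1/3, 1/2) <- contains code 37/108
  'd': [0/1 + 1/1*1/2, 0/1 + 1/1*1/1) = [1/2, 1/1)
  emit 'f', narrow to [1/3, 1/2)
Step 2: interval [1/3, 1/2), width = 1/2 - 1/3 = 1/6
  'b': [1/3 + 1/6*0/1, 1/3 + 1/6*1/3) = [1/3, 7/18) <- contains code 37/108
  'f': [1/3 + 1/6*1/3, 1/3 + 1/6*1/2) = [7/18, 5/12)
  'd': [1/3 + 1/6*1/2, 1/3 + 1/6*1/1) = [5/12, 1/2)
  emit 'b', narrow to [1/3, 7/18)
Step 3: interval [1/3, 7/18), width = 7/18 - 1/3 = 1/18
  'b': [1/3 + 1/18*0/1, 1/3 + 1/18*1/3) = [1/3, 19/54) <- contains code 37/108
  'f': [1/3 + 1/18*1/3, 1/3 + 1/18*1/2) = [19/54, 13/36)
  'd': [1/3 + 1/18*1/2, 1/3 + 1/18*1/1) = [13/36, 7/18)
  emit 'b', narrow to [1/3, 19/54)

Answer: fbb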